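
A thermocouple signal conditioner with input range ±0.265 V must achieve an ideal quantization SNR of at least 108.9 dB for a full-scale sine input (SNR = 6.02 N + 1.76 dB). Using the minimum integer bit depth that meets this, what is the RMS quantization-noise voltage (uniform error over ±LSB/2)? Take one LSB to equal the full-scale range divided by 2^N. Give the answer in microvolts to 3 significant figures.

The full-scale span is 0.265 − (-0.265) = 0.53 V.
N ≥ (108.9 − 1.76)/6.02 = 17.797 → N_min = 18.
One LSB is 0.53 V / 262144 = 2.0218 µV.
V_rms = LSB/√12 = 0.584 µV.

0.584 µV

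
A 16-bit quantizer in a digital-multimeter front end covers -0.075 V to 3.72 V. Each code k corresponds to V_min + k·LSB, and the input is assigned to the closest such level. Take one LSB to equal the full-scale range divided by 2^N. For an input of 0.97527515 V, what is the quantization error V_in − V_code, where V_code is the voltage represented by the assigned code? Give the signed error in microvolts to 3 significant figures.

+14.0 µV

Range = 3.72 − (-0.075) = 3.795 V. LSB = 3.795 V / 2^16 ≈ 57.91 µV.
(0.97527515 − (-0.075)) / LSB = 1.05027515 × 65536/3.795 = 18137.2417. Nearest integer: k = 18137.
Reconstructed level: -0.075 + 18137 × 3.795/65536 V = 0.97526115417 V.
e = 0.97527515 − (0.97526115417) = +14.0 µV.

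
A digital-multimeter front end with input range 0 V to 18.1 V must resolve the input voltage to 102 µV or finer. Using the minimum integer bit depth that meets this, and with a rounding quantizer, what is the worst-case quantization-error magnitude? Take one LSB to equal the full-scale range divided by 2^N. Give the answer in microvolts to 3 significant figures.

V_FS = 18.1 V.
18.1 V / 102 µV = 177500. Since 2^17 = 131072 and 2^18 = 262144, N = 18.
One LSB is 18.1 V / 262144 = 69.046 µV.
Max error for round-to-nearest is LSB/2 = 34.5 µV.

34.5 µV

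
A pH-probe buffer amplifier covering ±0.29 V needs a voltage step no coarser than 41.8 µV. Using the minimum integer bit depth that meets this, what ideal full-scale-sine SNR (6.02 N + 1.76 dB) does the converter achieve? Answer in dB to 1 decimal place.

86.0 dB

Span: 0.29 V − (-0.29 V) = 0.58 V.
Levels needed ≥ 0.58/41.8 µV = 13880. 2^14 = 16384 suffices, so N_min = 14.
6.02(14) + 1.76 = 86.04 dB.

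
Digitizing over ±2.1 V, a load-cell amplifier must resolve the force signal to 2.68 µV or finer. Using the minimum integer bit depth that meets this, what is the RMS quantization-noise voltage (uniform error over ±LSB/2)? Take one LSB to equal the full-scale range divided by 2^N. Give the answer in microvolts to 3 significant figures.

0.578 µV

The full-scale span is 2.1 − (-2.1) = 4.2 V.
Required number of levels: 4.2/2.68 µV = 1.5672e6; smallest N with 2^N ≥ that is 21.
One LSB is 4.2 V / 2097152 = 2.0027 µV.
RMS noise = LSB/√12 = 0.578 µV.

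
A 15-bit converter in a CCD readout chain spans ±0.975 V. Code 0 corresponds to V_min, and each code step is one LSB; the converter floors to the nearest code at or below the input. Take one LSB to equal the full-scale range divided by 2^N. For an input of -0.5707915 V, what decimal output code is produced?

Range = 0.975 − (-0.975) = 1.95 V. LSB = 1.95 V / 2^15 ≈ 59.51 µV.
code = ⌊(V_in − V_min)/LSB⌋ = ⌊(V_in − V_min) × 2^15 / range⌋
     = ⌊(-0.5707915 − (-0.975)) × 32768 / 1.95⌋ = ⌊0.4042085 × 32768/1.95⌋
     = ⌊6792.361⌋ = 6792.

6792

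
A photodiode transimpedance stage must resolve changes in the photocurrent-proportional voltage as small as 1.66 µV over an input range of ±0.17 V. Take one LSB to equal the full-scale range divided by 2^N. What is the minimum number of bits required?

The full-scale span is 0.17 − (-0.17) = 0.34 V.
Need 2^N ≥ 0.34 V / 1.66 µV = 204800 → N_min = 18.

18 bits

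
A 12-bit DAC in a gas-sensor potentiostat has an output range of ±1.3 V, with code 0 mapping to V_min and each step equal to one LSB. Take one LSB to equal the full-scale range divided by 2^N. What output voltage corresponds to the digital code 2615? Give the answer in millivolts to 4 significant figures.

359.9 mV

Span: 1.3 V − (-1.3 V) = 2.6 V. LSB = 2.6 V / 2^12.
V_out = V_min + code × LSB = -1.3 V + 2615 × 2.6 V / 4096
      = -1.3 V + 1.65991 V = 0.359912 V.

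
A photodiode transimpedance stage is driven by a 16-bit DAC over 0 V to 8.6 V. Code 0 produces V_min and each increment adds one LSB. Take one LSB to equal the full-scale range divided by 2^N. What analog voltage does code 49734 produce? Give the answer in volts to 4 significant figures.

6.526 V

V_FS = 8.6 V. LSB = 8.6 V / 2^16.
V_out = V_min + code × LSB = 0 V + 49734 × 8.6 V / 65536
      = 0 + 6.52637 = 6.52637 V.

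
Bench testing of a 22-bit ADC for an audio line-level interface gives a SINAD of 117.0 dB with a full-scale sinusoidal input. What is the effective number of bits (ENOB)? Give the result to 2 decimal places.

Inverting SNR = 6.02 N + 1.76: N_eff = (117.0 − 1.76)/6.02 = 19.1429.

19.14 bits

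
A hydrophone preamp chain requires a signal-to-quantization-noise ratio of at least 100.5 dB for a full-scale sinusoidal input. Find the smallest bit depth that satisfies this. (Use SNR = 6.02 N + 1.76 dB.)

6.02 N + 1.76 ≥ 100.5 gives N ≥ 16.402, so the minimum integer is 17.

17 bits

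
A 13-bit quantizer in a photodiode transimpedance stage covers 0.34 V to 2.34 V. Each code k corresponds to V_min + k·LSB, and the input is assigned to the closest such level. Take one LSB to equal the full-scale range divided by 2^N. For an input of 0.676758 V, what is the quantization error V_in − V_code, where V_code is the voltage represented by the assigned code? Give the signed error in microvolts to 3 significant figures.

+88.1 µV

The full-scale span is 2.34 − (0.34) = 2 V. LSB = 2 V / 2^13 ≈ 244.1 µV.
Position in LSBs: (0.676758 − (0.34)) × 8192/2 = 1379.3608; rounding gives k = 1379.
V_code = V_min + k × range/2^13 = 0.34 + 1379 × 2/8192 = 0.6766699219 V.
V_in − V_code = 0.676758 − (0.6766699219) = +88.1 µV.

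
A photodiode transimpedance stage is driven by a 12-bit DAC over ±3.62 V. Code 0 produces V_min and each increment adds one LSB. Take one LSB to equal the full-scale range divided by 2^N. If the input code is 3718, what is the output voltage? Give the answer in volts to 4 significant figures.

The full-scale span is 3.62 − (-3.62) = 7.24 V. LSB = 7.24 V / 2^12.
V_out = V_min + code × LSB = -3.62 V + 3718 × 7.24 V / 4096
      = -3.62 V + 6.57186 V = 2.95186 V.

2.952 V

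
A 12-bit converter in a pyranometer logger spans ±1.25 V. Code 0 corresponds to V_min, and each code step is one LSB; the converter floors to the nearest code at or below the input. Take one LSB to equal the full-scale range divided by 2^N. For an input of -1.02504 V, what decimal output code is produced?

368

Full-scale range = 1.25 V − (-1.25 V) = 2.5 V. LSB = 2.5 V / 2^12 ≈ 0.6104 mV.
code = ⌊(V_in − V_min)/LSB⌋ = ⌊(V_in − V_min) × 2^12 / range⌋
     = ⌊(-1.02504 − (-1.25)) × 4096 / 2.5⌋ = ⌊0.22496 × 4096/2.5⌋
     = ⌊368.574⌋ = 368.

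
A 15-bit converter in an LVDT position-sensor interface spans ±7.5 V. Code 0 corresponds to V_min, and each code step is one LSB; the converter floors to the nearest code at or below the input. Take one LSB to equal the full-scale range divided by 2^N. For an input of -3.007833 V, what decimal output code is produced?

Full-scale range = 7.5 V − (-7.5 V) = 15 V. LSB = 15 V / 2^15 ≈ 457.8 µV.
(V_in − V_min) × 2^15/range = (-3.007833 − (-7.5)) × 32768/15 = 9813.289.
Floor → code = 9813.

9813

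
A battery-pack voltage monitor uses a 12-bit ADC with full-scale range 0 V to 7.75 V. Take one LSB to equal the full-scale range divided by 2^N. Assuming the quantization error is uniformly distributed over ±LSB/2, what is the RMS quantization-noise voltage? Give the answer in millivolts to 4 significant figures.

0.5462 mV

Range is 7.75 V.
One LSB is 7.75 V / 4096 = 1.89209 mV.
σ_q = LSB/√12 = 1.89209 mV/3.4641 = 0.5462 mV.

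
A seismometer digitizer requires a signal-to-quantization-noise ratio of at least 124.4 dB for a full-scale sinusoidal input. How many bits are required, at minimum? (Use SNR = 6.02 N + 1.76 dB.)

Required N = ⌈(124.4 − 1.76)/6.02⌉ = ⌈20.372⌉ = 21.

21 bits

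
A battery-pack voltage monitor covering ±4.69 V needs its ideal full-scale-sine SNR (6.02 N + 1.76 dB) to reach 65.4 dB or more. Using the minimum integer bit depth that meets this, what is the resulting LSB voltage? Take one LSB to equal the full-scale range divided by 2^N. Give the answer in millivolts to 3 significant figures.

4.58 mV

Span: 4.69 V − (-4.69 V) = 9.38 V.
Required N = ⌈(65.4 − 1.76)/6.02⌉ = ⌈10.571⌉ = 11.
One LSB is 9.38 V / 2048 = 4.58 mV.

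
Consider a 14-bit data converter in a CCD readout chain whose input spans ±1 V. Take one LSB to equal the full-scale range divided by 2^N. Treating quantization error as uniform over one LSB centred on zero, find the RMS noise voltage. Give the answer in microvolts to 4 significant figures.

35.24 µV

The full-scale span is 1 − (-1) = 2 V.
LSB = 2 V ÷ 2^14 = 2/16384 V = 122.070 µV.
V_rms = LSB/√12 = 122.070 µV / √12 = 35.24 µV.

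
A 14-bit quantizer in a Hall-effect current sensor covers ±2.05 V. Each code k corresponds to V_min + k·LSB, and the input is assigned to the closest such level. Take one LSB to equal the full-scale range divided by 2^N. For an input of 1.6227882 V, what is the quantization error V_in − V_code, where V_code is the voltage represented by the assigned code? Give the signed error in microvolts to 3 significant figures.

−45.1 µV

Range = 2.05 − (-2.05) = 4.1 V. LSB = 4.1 V / 2^14 ≈ 250.2 µV.
Position in LSBs: (1.6227882 − (-2.05)) × 16384/4.1 = 14676.8200; rounding gives k = 14677.
V_code = -2.05 + (14677/16384) × 4.1 = 1.6228332520 V.
V_in − V_code = 1.6227882 − (1.6228332520) = −45.1 µV.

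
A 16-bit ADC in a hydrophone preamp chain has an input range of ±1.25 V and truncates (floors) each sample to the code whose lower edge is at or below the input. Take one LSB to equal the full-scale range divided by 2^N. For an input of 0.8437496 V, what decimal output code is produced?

Span: 1.25 V − (-1.25 V) = 2.5 V. LSB = 2.5 V / 2^16 ≈ 38.15 µV.
V_in − V_min = 0.8437496 − (-1.25) = 2.0937496 V.
Divide by LSB: 2.0937496 × 65536/2.5 = 54886.3895.
Truncating gives code 54886.

54886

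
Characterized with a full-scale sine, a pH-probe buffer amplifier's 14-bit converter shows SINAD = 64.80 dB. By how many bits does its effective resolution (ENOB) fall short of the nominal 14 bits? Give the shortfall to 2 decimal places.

Effective bits = (64.80 − 1.76)/6.02 = 10.4718.
Shortfall = 14 − 10.4718 = 3.5282 bits.

3.53 bits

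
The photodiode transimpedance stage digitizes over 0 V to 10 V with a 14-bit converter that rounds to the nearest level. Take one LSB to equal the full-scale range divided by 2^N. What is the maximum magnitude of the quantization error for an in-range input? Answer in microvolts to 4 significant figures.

305.2 µV

Span = 10 V.
LSB = 10 V / 2^14 = 0.610352 mV.
Worst-case error for round-to-nearest is half an LSB: 305.2 µV.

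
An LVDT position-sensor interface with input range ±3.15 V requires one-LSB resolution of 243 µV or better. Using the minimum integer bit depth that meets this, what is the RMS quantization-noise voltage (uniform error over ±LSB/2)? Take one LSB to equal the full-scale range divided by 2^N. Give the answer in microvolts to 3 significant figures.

The full-scale span is 3.15 − (-3.15) = 6.3 V.
Levels needed ≥ 6.3/243 µV = 25930. 2^15 = 32768 suffices, so N_min = 15.
One LSB is 6.3 V / 32768 = 192.26 µV.
V_rms = LSB/√12 = 55.5 µV.

55.5 µV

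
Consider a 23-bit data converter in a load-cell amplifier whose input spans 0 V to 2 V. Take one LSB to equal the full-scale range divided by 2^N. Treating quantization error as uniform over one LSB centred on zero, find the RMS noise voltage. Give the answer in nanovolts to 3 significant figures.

V_FS = 2 V.
Step size = 2/8388608 V = 238.42 nV.
For a uniform distribution on [−LSB/2, +LSB/2], V_rms = LSB/√12 = 238.42 nV/3.4641 = 68.8 nV.

68.8 nV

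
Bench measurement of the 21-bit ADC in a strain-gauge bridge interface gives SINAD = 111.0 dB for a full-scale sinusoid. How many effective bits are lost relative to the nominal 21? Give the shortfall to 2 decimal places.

ENOB = (SINAD − 1.76)/6.02 = (111.0 − 1.76)/6.02 = 18.1462 bits.
21 − 18.1462 = 2.85 bits below nominal.

2.85 bits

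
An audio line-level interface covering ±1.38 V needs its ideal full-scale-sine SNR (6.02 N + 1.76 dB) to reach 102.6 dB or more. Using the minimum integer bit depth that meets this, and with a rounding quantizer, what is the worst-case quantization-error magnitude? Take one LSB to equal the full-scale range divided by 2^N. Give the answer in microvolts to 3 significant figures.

10.5 µV

The full-scale span is 1.38 − (-1.38) = 2.76 V.
N ≥ (102.6 − 1.76)/6.02 = 16.751 → N_min = 17.
LSB = 2.76 V / 2^17 = 21.057 µV.
|e|_max = LSB/2 = 10.5 µV.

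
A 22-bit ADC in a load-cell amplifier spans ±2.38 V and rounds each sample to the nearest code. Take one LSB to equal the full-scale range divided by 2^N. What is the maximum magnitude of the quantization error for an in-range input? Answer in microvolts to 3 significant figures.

0.567 µV

The full-scale span is 2.38 − (-2.38) = 4.76 V.
LSB = 4.76 V ÷ 2^22 = 4.76/4194304 V = 1.1349 µV.
|e|_max = LSB/2 = 0.567 µV.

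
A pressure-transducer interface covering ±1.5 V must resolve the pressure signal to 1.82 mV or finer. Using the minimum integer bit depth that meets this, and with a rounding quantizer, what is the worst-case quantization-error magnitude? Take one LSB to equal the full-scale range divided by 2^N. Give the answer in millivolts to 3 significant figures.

Full-scale range = 1.5 V − (-1.5 V) = 3 V.
Need 2^N ≥ 3 V / 1.82 mV = 1648 → N_min = 11.
One LSB is 3 V / 2048 = 1.4648 mV.
Half an LSB is 0.732 mV.

0.732 mV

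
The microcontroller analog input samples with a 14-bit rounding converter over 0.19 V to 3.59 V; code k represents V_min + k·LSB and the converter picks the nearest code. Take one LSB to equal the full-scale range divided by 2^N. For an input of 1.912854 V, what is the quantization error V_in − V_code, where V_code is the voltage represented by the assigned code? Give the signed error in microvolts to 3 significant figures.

Span: 3.59 V − (0.19 V) = 3.4 V. LSB = 3.4 V / 2^14 ≈ 207.5 µV.
(V_in − V_min)/LSB = (1.912854 − (0.19)) × 16384/3.4 = 8302.1294 → nearest code k = 8302.
V_code = V_min + k × range/2^14 = 0.19 + 8302 × 3.4/16384 = 1.9128271484 V.
e = 1.912854 − (1.9128271484) = +26.9 µV.

+26.9 µV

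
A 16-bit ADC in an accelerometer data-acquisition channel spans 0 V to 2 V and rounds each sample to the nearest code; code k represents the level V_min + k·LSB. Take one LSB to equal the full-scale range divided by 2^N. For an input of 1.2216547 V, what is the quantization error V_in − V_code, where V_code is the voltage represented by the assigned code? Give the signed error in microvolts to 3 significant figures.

+5.53 µV

Span = 2 V. LSB = 2 V / 2^16 ≈ 30.52 µV.
(V_in − V_min)/LSB = (1.2216547 − (0)) × 65536/2 = 40031.1812 → nearest code k = 40031.
V_code = 0 + (40031/65536) × 2 = 1.2216491699 V.
e = 1.2216547 − (1.2216491699) = +5.53 µV.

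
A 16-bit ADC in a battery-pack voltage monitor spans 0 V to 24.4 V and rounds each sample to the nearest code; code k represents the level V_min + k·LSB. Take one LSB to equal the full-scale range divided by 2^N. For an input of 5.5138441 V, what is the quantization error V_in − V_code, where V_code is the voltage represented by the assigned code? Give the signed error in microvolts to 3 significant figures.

−133 µV

Range is 24.4 V. LSB = 24.4 V / 2^16 ≈ 372.3 µV.
(V_in − V_min)/LSB = (5.5138441 − (0)) × 65536/24.4 = 14809.6429 → nearest code k = 14810.
Reconstructed level: 0 + 14810 × 24.4/65536 V = 5.5139770508 V.
e = 5.5138441 − (5.5139770508) = −133 µV.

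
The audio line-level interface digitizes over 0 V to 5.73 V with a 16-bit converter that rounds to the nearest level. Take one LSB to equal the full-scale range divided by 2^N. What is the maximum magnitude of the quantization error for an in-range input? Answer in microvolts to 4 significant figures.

43.72 µV

Full-scale range = 5.73 V.
One LSB is 5.73 V / 65536 = 87.4329 µV.
A rounding quantizer has |error| ≤ LSB/2 = 43.72 µV.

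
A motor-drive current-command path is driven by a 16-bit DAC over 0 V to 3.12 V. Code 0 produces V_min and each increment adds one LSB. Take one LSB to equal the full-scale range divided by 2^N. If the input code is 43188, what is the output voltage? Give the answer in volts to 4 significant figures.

Range is 3.12 V. LSB = 3.12 V / 2^16.
V_out = V_min + code × LSB = 0 V + 43188 × 3.12 V / 65536
      = 0 + 2.05607 = 2.05607 V.

2.056 V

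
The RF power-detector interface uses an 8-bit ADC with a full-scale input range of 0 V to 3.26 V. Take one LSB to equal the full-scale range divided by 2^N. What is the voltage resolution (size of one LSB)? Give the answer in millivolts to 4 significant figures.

Range is 3.26 V.
There are 2^8 = 256 steps.
One LSB is 3.26 V / 256 = 12.73 mV.

12.73 mV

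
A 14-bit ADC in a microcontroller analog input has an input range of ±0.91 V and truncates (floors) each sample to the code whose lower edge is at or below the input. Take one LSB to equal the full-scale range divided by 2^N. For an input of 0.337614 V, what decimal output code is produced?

11231

Range = 0.91 − (-0.91) = 1.82 V. LSB = 1.82 V / 2^14 ≈ 111.1 µV.
code = ⌊(V_in − V_min)/LSB⌋ = ⌊(V_in − V_min) × 2^14 / range⌋
     = ⌊(0.337614 − (-0.91)) × 16384 / 1.82⌋ = ⌊1.247614 × 16384/1.82⌋
     = ⌊11231.268⌋ = 11231.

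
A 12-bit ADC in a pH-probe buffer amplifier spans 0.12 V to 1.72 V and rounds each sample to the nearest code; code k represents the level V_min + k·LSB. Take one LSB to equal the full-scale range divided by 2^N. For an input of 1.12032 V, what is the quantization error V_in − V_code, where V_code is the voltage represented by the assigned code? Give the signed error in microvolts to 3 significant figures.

Span: 1.72 V − (0.12 V) = 1.6 V. LSB = 1.6 V / 2^12 ≈ 390.6 µV.
(V_in − V_min)/LSB = (1.12032 − (0.12)) × 4096/1.6 = 2560.8192 → nearest code k = 2561.
Reconstructed level: 0.12 + 2561 × 1.6/4096 V = 1.120390625 V.
V_in − V_code = 1.12032 − (1.120390625) = −70.6 µV.

−70.6 µV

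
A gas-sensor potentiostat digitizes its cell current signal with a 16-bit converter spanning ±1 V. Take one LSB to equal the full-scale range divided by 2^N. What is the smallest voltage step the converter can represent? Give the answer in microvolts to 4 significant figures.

Span: 1 V − (-1 V) = 2 V.
There are 2^16 = 65536 steps.
LSB = 2 V ÷ 2^16 = 2/65536 V = 30.52 µV.

30.52 µV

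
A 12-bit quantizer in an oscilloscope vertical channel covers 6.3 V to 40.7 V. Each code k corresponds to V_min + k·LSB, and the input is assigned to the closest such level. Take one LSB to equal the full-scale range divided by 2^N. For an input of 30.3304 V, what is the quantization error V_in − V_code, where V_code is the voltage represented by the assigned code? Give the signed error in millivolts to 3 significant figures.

+2.47 mV

Span: 40.7 V − (6.3 V) = 34.4 V. LSB = 34.4 V / 2^12 ≈ 8.398 mV.
Position in LSBs: (30.3304 − (6.3)) × 4096/34.4 = 2861.2941; rounding gives k = 2861.
Reconstructed level: 6.3 + 2861 × 34.4/4096 V = 30.32792969 V.
V_in − V_code = 30.3304 − (30.32792969) = +2.47 mV.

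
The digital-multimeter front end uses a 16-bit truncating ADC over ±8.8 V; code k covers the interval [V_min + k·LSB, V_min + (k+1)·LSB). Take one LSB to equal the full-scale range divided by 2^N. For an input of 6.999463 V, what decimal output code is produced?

Full-scale range = 8.8 V − (-8.8 V) = 17.6 V. LSB = 17.6 V / 2^16 ≈ 268.6 µV.
V_in − V_min = 6.999463 − (-8.8) = 15.799463 V.
Divide by LSB: 15.799463 × 65536/17.6 = 58831.4550.
Truncating gives code 58831.

58831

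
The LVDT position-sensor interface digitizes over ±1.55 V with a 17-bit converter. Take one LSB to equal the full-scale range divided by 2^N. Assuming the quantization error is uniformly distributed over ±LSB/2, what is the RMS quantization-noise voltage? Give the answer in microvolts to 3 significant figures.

Range = 1.55 − (-1.55) = 3.1 V.
LSB = 3.1 V / 2^17 = 23.651 µV.
For a uniform distribution on [−LSB/2, +LSB/2], V_rms = LSB/√12 = 23.651 µV/3.4641 = 6.83 µV.

6.83 µV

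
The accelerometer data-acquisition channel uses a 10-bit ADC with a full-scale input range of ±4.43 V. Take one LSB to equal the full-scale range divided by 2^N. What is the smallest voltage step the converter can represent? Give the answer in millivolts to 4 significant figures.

8.652 mV

Span: 4.43 V − (-4.43 V) = 8.86 V.
2^10 = 1024 levels.
LSB = 8.86 V ÷ 2^10 = 8.86/1024 V = 8.652 mV.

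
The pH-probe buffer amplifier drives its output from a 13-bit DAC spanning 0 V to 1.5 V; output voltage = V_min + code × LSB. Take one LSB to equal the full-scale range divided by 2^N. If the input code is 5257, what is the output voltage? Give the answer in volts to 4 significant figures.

0.9626 V

Full-scale range = 1.5 V. LSB = 1.5 V / 2^13.
Output = V_min + (5257/8192) × range = 0 + 0.641724 × 1.5 V
      = 0 V + 0.962585 V = 0.962585 V.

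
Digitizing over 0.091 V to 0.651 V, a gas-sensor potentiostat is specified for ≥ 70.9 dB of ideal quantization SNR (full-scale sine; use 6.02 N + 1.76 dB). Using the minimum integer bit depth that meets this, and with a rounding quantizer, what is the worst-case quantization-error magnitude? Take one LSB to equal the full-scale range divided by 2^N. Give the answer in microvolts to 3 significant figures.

68.4 µV

The full-scale span is 0.651 − (0.091) = 0.56 V.
6.02 N + 1.76 ≥ 70.9 gives N ≥ 11.485, so the minimum integer is 12.
LSB = 0.56 V / 2^12 = 136.72 µV.
Max error for round-to-nearest is LSB/2 = 68.4 µV.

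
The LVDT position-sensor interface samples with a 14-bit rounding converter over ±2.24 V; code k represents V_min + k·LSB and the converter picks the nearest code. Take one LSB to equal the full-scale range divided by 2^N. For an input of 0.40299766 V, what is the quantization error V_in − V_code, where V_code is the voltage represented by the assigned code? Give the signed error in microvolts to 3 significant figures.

−49.2 µV

Span: 2.24 V − (-2.24 V) = 4.48 V. LSB = 4.48 V / 2^14 ≈ 273.4 µV.
(V_in − V_min)/LSB = (0.40299766 − (-2.24)) × 16384/4.48 = 9665.8200 → nearest code k = 9666.
V_code = -2.24 + (9666/16384) × 4.48 = 0.40304687500 V.
V_in − V_code = 0.40299766 − (0.40304687500) = −49.2 µV.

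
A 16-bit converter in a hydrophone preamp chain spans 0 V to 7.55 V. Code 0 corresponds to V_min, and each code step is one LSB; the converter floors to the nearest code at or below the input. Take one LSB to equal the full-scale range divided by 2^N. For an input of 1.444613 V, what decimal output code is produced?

12539

Range is 7.55 V. LSB = 7.55 V / 2^16 ≈ 115.2 µV.
code = ⌊(V_in − V_min)/LSB⌋ = ⌊(V_in − V_min) × 2^16 / range⌋
     = ⌊(1.444613 − (0)) × 65536 / 7.55⌋ = ⌊1.444613 × 65536/7.55⌋
     = ⌊12539.624⌋ = 12539.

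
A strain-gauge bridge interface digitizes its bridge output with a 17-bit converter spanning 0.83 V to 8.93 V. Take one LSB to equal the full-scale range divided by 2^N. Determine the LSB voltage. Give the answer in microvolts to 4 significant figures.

61.80 µV

The full-scale span is 8.93 − (0.83) = 8.1 V.
Number of codes = 2^17 = 131072.
Step size = 8.1/131072 V = 61.80 µV.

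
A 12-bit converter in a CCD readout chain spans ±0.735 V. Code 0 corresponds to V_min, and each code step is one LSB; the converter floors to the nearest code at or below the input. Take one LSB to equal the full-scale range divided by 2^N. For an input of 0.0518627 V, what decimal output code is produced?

Full-scale range = 0.735 V − (-0.735 V) = 1.47 V. LSB = 1.47 V / 2^12 ≈ 358.9 µV.
V_in − V_min = 0.0518627 − (-0.735) = 0.7868627 V.
Divide by LSB: 0.7868627 × 4096/1.47 = 2192.5099.
Truncating gives code 2192.

2192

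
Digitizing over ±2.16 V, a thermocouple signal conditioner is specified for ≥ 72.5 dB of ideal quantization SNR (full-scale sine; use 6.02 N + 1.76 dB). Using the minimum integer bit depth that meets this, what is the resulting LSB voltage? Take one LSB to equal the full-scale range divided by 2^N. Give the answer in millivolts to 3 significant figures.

1.05 mV

Range = 2.16 − (-2.16) = 4.32 V.
N ≥ (72.5 − 1.76)/6.02 = 11.751 → N_min = 12.
One LSB is 4.32 V / 4096 = 1.05 mV.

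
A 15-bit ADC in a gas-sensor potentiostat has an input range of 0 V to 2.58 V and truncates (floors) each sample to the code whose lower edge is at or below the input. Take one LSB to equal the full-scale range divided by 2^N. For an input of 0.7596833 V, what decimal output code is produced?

9648

Full-scale range = 2.58 V. LSB = 2.58 V / 2^15 ≈ 78.74 µV.
V_in − V_min = 0.7596833 − (0) = 0.7596833 V.
Divide by LSB: 0.7596833 × 32768/2.58 = 9648.5668.
Truncating gives code 9648.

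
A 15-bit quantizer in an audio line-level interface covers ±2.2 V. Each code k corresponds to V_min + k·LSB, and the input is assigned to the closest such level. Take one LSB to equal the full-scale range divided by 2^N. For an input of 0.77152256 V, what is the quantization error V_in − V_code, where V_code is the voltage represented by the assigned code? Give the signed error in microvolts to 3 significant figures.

−35.1 µV

Range = 2.2 − (-2.2) = 4.4 V. LSB = 4.4 V / 2^15 ≈ 134.3 µV.
Position in LSBs: (0.77152256 − (-2.2)) × 32768/4.4 = 22129.7389; rounding gives k = 22130.
V_code = -2.2 + (22130/32768) × 4.4 = 0.77155761719 V.
V_in − V_code = 0.77152256 − (0.77155761719) = −35.1 µV.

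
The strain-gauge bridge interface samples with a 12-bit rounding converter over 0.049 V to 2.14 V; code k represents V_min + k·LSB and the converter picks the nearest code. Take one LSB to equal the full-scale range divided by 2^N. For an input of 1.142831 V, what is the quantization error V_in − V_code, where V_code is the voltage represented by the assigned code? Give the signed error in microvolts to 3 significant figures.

−166 µV

The full-scale span is 2.14 − (0.049) = 2.091 V. LSB = 2.091 V / 2^12 ≈ 0.5105 mV.
(V_in − V_min)/LSB = (1.142831 − (0.049)) × 4096/2.091 = 2142.6742 → nearest code k = 2143.
Reconstructed level: 0.049 + 2143 × 2.091/4096 V = 1.142997314 V.
Error = V_in − V_code = 1.142831 − (1.142997314) = −166 µV.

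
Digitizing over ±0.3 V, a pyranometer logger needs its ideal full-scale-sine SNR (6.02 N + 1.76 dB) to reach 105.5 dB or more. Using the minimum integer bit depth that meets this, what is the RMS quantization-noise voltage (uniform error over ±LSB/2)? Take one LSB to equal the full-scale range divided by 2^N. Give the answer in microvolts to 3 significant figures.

Full-scale range = 0.3 V − (-0.3 V) = 0.6 V.
6.02 N + 1.76 ≥ 105.5 gives N ≥ 17.233, so the minimum integer is 18.
One LSB is 0.6 V / 262144 = 2.2888 µV.
σ_q = LSB/√12 = 2.2888 µV/3.4641 = 0.661 µV.

0.661 µV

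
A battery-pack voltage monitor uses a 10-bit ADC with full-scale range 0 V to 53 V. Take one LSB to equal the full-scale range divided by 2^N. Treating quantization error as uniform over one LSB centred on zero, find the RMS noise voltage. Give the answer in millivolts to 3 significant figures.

Span = 53 V.
LSB = 53 V ÷ 2^10 = 53/1024 V = 51.758 mV.
V_rms = LSB/√12 = 51.758 mV / √12 = 14.9 mV.

14.9 mV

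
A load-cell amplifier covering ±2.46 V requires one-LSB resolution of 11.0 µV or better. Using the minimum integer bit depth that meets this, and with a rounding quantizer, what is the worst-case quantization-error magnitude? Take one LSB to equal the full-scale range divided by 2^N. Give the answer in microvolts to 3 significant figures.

Range = 2.46 − (-2.46) = 4.92 V.
Required number of levels: 4.92/11.0 µV = 447270; smallest N with 2^N ≥ that is 19.
Step size = 4.92/524288 V = 9.3842 µV.
Max error for round-to-nearest is LSB/2 = 4.69 µV.

4.69 µV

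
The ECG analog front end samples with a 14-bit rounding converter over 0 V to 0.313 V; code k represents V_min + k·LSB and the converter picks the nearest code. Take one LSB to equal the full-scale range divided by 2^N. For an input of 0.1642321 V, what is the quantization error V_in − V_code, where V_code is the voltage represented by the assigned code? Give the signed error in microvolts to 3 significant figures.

−5.02 µV

V_FS = 0.313 V. LSB = 0.313 V / 2^14 ≈ 19.10 µV.
Position in LSBs: (0.1642321 − (0)) × 16384/0.313 = 8596.7371; rounding gives k = 8597.
V_code = 0 + (8597/16384) × 0.313 = 0.16423712158 V.
e = 0.1642321 − (0.16423712158) = −5.02 µV.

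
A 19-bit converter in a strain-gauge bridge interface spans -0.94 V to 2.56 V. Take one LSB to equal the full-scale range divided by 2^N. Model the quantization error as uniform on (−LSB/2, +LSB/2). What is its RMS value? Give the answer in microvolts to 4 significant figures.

Span: 2.56 V − (-0.94 V) = 3.5 V.
LSB = 3.5 V ÷ 2^19 = 3.5/524288 V = 6.67572 µV.
RMS of a uniform error over width LSB is LSB/√12 = 1.927 µV.

1.927 µV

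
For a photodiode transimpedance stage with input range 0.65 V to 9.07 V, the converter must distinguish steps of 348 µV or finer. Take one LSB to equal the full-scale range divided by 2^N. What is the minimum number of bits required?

Span: 9.07 V − (0.65 V) = 8.42 V.
8.42 V / 348 µV = 24200. Since 2^14 = 16384 and 2^15 = 32768, N = 15.

15 bits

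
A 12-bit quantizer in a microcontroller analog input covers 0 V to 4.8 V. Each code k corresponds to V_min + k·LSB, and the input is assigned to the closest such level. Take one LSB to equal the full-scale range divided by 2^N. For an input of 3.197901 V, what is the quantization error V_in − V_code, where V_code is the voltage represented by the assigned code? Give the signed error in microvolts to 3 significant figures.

Range is 4.8 V. LSB = 4.8 V / 2^12 ≈ 1.172 mV.
(3.197901 − (0)) / LSB = 3.197901 × 4096/4.8 = 2728.8755. Nearest integer: k = 2729.
Reconstructed level: 0 + 2729 × 4.8/4096 V = 3.198046875 V.
V_in − V_code = 3.197901 − (3.198046875) = −146 µV.

−146 µV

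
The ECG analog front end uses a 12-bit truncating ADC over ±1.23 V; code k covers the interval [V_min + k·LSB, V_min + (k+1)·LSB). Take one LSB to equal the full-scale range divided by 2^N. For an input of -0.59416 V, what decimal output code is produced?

1058

Span: 1.23 V − (-1.23 V) = 2.46 V. LSB = 2.46 V / 2^12 ≈ 0.6006 mV.
code = ⌊(V_in − V_min)/LSB⌋ = ⌊(V_in − V_min) × 2^12 / range⌋
     = ⌊(-0.59416 − (-1.23)) × 4096 / 2.46⌋ = ⌊0.63584 × 4096/2.46⌋
     = ⌊1058.699⌋ = 1058.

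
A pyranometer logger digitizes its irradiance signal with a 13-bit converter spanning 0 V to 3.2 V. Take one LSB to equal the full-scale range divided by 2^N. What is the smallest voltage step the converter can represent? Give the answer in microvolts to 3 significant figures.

Span = 3.2 V.
2^13 = 8192 levels.
One LSB is 3.2 V / 8192 = 391 µV.

391 µV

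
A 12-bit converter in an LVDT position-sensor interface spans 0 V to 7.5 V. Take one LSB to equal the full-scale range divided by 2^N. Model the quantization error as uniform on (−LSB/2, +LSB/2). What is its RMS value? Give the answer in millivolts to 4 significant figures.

0.5286 mV

V_FS = 7.5 V.
LSB = 7.5 V ÷ 2^12 = 7.5/4096 V = 1.83105 mV.
RMS of a uniform error over width LSB is LSB/√12 = 0.5286 mV.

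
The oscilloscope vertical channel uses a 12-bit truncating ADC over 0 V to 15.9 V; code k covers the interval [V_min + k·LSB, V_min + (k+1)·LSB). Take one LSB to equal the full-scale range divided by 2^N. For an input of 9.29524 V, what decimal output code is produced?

Full-scale range = 15.9 V. LSB = 15.9 V / 2^12 ≈ 3.882 mV.
code = ⌊(V_in − V_min)/LSB⌋ = ⌊(V_in − V_min) × 2^12 / range⌋
     = ⌊(9.29524 − (0)) × 4096 / 15.9⌋ = ⌊9.29524 × 4096/15.9⌋
     = ⌊2394.547⌋ = 2394.

2394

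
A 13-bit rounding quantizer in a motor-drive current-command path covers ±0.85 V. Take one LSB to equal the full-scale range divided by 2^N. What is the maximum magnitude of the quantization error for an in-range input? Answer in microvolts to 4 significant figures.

103.8 µV

Full-scale range = 0.85 V − (-0.85 V) = 1.7 V.
Step size = 1.7/8192 V = 207.520 µV.
Worst-case error for round-to-nearest is half an LSB: 103.8 µV.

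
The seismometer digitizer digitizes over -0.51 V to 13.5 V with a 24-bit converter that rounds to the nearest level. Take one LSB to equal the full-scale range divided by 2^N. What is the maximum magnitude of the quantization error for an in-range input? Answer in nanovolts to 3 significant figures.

418 nV

Span: 13.5 V − (-0.51 V) = 14.01 V.
Step size = 14.01/16777216 V = 0.83506 µV.
|e|_max = LSB/2 = 418 nV.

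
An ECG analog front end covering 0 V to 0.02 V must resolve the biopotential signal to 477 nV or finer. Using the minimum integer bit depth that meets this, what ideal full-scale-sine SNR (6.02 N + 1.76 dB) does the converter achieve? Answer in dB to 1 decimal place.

98.1 dB

Span = 0.02 V.
Need 2^N ≥ 0.02 V / 477 nV = 41930 → N_min = 16.
Ideal SNR at N = 16: 6.02·16 + 1.76 = 98.1 dB.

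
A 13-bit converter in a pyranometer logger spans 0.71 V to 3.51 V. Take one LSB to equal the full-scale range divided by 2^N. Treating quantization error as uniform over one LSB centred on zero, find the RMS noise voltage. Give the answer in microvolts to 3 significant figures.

The full-scale span is 3.51 − (0.71) = 2.8 V.
One LSB is 2.8 V / 8192 = 341.80 µV.
RMS of a uniform error over width LSB is LSB/√12 = 98.7 µV.

98.7 µV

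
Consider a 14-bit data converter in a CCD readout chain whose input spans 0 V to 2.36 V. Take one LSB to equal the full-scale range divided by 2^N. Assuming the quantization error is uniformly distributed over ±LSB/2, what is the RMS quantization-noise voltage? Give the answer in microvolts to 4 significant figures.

41.58 µV

Range is 2.36 V.
One LSB is 2.36 V / 16384 = 144.043 µV.
V_rms = LSB/√12 = 144.043 µV / √12 = 41.58 µV.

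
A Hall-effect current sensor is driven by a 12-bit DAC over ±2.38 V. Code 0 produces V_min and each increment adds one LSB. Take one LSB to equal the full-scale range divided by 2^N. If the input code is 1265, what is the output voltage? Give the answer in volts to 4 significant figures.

-0.9099 V

Span: 2.38 V − (-2.38 V) = 4.76 V. LSB = 4.76 V / 2^12.
V_out = -2.38 + 1265 × (4.76/4096) V
      = -2.38 V + 1.47007 V = -0.909932 V.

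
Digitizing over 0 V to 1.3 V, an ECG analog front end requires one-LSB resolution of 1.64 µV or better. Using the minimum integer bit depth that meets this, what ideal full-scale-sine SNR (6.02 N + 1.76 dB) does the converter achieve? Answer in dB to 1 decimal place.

122.2 dB

Full-scale range = 1.3 V.
Need 2^N ≥ 1.3 V / 1.64 µV = 792700 → N_min = 20.
6.02(20) + 1.76 = 122.16 dB.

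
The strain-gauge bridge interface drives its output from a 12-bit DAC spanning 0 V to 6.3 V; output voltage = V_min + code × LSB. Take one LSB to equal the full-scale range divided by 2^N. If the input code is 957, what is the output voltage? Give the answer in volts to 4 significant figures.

1.472 V

Full-scale range = 6.3 V. LSB = 6.3 V / 2^12.
Output = V_min + (957/4096) × range = 0 + 0.233643 × 6.3 V
      = 0 V + 1.47195 V = 1.47195 V.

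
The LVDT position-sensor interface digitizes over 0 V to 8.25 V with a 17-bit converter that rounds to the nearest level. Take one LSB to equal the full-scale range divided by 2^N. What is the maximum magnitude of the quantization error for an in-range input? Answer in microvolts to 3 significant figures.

31.5 µV

V_FS = 8.25 V.
LSB = 8.25 V / 2^17 = 62.943 µV.
Worst-case error for round-to-nearest is half an LSB: 31.5 µV.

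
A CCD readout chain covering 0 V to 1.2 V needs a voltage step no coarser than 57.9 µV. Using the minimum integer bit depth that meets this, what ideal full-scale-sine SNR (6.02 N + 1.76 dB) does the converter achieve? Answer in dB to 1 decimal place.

V_FS = 1.2 V.
Levels needed ≥ 1.2/57.9 µV = 20730. 2^15 = 32768 suffices, so N_min = 15.
SNR = 6.02 × 15 + 1.76 = 92.06 dB.

92.1 dB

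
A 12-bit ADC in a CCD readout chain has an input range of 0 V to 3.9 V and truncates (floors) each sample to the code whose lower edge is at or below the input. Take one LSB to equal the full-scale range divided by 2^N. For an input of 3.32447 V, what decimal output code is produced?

Range is 3.9 V. LSB = 3.9 V / 2^12 ≈ 0.9521 mV.
V_in − V_min = 3.32447 − (0) = 3.32447 V.
Divide by LSB: 3.32447 × 4096/3.9 = 3491.5459.
Truncating gives code 3491.

3491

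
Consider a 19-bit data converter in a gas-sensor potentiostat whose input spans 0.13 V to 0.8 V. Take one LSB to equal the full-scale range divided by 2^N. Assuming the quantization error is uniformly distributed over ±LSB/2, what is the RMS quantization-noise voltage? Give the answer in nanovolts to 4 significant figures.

368.9 nV

Range = 0.8 − (0.13) = 0.67 V.
LSB = 0.67 V / 2^19 = 1.27792 µV.
V_rms = LSB/√12 = 1.27792 µV / √12 = 368.9 nV.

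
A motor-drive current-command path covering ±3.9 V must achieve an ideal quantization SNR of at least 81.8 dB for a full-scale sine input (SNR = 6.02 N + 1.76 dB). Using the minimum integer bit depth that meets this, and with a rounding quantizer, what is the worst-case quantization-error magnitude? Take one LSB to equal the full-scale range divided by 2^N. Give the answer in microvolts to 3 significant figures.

Full-scale range = 3.9 V − (-3.9 V) = 7.8 V.
Solving 6.02 N ≥ 81.8 − 1.76: N ≥ 13.296. Round up → N = 14.
One LSB is 7.8 V / 16384 = 476.07 µV.
|e|_max = LSB/2 = 238 µV.

238 µV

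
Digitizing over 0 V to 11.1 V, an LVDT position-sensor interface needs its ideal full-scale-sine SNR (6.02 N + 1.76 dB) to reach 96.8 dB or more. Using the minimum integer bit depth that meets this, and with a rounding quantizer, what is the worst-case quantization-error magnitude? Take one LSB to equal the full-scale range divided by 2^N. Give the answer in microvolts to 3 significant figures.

V_FS = 11.1 V.
N ≥ (96.8 − 1.76)/6.02 = 15.787 → N_min = 16.
One LSB is 11.1 V / 65536 = 169.37 µV.
Max error for round-to-nearest is LSB/2 = 84.7 µV.

84.7 µV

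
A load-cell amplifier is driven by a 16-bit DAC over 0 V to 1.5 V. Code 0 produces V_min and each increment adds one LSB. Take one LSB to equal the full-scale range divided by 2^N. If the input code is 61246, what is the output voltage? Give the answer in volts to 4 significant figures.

1.402 V

Range is 1.5 V. LSB = 1.5 V / 2^16.
V_out = V_min + code × LSB = 0 V + 61246 × 1.5 V / 65536
      = 0 V + 1.40181 V = 1.40181 V.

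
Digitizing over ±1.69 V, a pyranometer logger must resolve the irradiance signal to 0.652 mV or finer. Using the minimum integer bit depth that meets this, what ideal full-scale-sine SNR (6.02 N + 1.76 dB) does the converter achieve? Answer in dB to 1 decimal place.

Full-scale range = 1.69 V − (-1.69 V) = 3.38 V.
3.38 V / 0.652 mV = 5184. Since 2^12 = 4096 and 2^13 = 8192, N = 13.
6.02(13) + 1.76 = 80.02 dB.

80.0 dB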